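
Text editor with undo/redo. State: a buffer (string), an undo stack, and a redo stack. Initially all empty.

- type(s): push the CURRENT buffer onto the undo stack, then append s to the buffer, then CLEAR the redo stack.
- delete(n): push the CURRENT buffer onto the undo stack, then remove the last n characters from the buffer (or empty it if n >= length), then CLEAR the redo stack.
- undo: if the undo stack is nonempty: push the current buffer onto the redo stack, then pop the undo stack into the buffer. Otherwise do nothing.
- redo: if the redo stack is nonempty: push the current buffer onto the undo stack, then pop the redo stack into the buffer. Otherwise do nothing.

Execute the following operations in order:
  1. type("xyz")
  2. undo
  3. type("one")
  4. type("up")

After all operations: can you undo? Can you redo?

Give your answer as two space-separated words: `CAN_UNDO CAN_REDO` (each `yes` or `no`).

Answer: yes no

Derivation:
After op 1 (type): buf='xyz' undo_depth=1 redo_depth=0
After op 2 (undo): buf='(empty)' undo_depth=0 redo_depth=1
After op 3 (type): buf='one' undo_depth=1 redo_depth=0
After op 4 (type): buf='oneup' undo_depth=2 redo_depth=0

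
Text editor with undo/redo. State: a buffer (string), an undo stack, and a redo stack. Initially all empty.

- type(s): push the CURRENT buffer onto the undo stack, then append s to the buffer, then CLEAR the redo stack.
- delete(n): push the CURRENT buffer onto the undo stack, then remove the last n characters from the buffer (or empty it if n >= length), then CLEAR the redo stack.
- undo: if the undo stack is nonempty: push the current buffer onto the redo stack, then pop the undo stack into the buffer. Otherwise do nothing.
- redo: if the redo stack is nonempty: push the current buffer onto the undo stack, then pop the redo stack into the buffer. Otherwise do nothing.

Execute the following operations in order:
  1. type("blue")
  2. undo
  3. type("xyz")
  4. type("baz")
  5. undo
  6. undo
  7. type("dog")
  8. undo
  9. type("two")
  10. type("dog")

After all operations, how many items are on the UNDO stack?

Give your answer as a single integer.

Answer: 2

Derivation:
After op 1 (type): buf='blue' undo_depth=1 redo_depth=0
After op 2 (undo): buf='(empty)' undo_depth=0 redo_depth=1
After op 3 (type): buf='xyz' undo_depth=1 redo_depth=0
After op 4 (type): buf='xyzbaz' undo_depth=2 redo_depth=0
After op 5 (undo): buf='xyz' undo_depth=1 redo_depth=1
After op 6 (undo): buf='(empty)' undo_depth=0 redo_depth=2
After op 7 (type): buf='dog' undo_depth=1 redo_depth=0
After op 8 (undo): buf='(empty)' undo_depth=0 redo_depth=1
After op 9 (type): buf='two' undo_depth=1 redo_depth=0
After op 10 (type): buf='twodog' undo_depth=2 redo_depth=0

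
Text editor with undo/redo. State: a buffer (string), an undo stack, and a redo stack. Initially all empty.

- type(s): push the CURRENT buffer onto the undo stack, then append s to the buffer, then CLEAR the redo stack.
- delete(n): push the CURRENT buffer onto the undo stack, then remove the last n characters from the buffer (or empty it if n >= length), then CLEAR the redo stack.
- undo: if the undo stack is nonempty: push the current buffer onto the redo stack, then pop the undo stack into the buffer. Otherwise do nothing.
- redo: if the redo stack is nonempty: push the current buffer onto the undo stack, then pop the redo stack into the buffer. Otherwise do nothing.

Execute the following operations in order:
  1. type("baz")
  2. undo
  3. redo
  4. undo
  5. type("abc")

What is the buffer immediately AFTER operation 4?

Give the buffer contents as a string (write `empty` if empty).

After op 1 (type): buf='baz' undo_depth=1 redo_depth=0
After op 2 (undo): buf='(empty)' undo_depth=0 redo_depth=1
After op 3 (redo): buf='baz' undo_depth=1 redo_depth=0
After op 4 (undo): buf='(empty)' undo_depth=0 redo_depth=1

Answer: empty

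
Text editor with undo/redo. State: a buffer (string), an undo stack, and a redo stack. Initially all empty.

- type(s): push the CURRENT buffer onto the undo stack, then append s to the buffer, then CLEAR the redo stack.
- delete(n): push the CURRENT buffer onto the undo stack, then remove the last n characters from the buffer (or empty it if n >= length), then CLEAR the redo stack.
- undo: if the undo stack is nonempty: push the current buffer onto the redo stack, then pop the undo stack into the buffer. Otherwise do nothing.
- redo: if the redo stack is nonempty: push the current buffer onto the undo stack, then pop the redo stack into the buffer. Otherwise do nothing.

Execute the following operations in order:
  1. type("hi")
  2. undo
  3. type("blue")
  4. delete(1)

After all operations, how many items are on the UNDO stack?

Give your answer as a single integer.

Answer: 2

Derivation:
After op 1 (type): buf='hi' undo_depth=1 redo_depth=0
After op 2 (undo): buf='(empty)' undo_depth=0 redo_depth=1
After op 3 (type): buf='blue' undo_depth=1 redo_depth=0
After op 4 (delete): buf='blu' undo_depth=2 redo_depth=0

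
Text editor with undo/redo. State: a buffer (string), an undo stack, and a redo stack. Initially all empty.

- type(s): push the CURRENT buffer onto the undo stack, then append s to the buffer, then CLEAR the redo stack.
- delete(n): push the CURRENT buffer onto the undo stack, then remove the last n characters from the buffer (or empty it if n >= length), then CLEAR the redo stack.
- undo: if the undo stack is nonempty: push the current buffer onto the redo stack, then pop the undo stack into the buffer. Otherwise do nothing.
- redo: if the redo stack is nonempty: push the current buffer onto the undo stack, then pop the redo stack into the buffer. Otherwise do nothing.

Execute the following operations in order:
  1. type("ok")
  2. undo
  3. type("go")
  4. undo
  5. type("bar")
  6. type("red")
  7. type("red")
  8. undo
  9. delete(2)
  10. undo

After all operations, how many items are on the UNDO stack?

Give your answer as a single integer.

Answer: 2

Derivation:
After op 1 (type): buf='ok' undo_depth=1 redo_depth=0
After op 2 (undo): buf='(empty)' undo_depth=0 redo_depth=1
After op 3 (type): buf='go' undo_depth=1 redo_depth=0
After op 4 (undo): buf='(empty)' undo_depth=0 redo_depth=1
After op 5 (type): buf='bar' undo_depth=1 redo_depth=0
After op 6 (type): buf='barred' undo_depth=2 redo_depth=0
After op 7 (type): buf='barredred' undo_depth=3 redo_depth=0
After op 8 (undo): buf='barred' undo_depth=2 redo_depth=1
After op 9 (delete): buf='barr' undo_depth=3 redo_depth=0
After op 10 (undo): buf='barred' undo_depth=2 redo_depth=1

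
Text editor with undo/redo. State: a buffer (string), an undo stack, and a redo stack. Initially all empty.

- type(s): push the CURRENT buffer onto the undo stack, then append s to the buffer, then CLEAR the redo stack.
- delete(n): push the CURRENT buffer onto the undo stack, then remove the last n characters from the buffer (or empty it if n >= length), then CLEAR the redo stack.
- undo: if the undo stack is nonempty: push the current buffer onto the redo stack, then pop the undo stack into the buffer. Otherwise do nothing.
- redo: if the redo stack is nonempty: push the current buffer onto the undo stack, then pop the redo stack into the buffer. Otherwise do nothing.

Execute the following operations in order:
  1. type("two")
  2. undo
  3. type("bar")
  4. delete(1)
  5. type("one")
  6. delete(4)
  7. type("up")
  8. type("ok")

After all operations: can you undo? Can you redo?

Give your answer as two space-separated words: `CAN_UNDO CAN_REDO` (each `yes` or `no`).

Answer: yes no

Derivation:
After op 1 (type): buf='two' undo_depth=1 redo_depth=0
After op 2 (undo): buf='(empty)' undo_depth=0 redo_depth=1
After op 3 (type): buf='bar' undo_depth=1 redo_depth=0
After op 4 (delete): buf='ba' undo_depth=2 redo_depth=0
After op 5 (type): buf='baone' undo_depth=3 redo_depth=0
After op 6 (delete): buf='b' undo_depth=4 redo_depth=0
After op 7 (type): buf='bup' undo_depth=5 redo_depth=0
After op 8 (type): buf='bupok' undo_depth=6 redo_depth=0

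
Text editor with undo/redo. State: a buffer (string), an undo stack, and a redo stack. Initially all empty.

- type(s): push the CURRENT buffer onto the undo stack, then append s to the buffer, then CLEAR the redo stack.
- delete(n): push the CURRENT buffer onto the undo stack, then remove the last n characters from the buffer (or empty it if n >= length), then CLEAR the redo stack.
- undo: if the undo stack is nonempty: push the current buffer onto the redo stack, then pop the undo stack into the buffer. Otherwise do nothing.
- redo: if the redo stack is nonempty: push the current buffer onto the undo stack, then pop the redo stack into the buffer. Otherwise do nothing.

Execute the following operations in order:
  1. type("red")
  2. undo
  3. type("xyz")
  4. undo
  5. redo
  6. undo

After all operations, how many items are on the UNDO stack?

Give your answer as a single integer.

Answer: 0

Derivation:
After op 1 (type): buf='red' undo_depth=1 redo_depth=0
After op 2 (undo): buf='(empty)' undo_depth=0 redo_depth=1
After op 3 (type): buf='xyz' undo_depth=1 redo_depth=0
After op 4 (undo): buf='(empty)' undo_depth=0 redo_depth=1
After op 5 (redo): buf='xyz' undo_depth=1 redo_depth=0
After op 6 (undo): buf='(empty)' undo_depth=0 redo_depth=1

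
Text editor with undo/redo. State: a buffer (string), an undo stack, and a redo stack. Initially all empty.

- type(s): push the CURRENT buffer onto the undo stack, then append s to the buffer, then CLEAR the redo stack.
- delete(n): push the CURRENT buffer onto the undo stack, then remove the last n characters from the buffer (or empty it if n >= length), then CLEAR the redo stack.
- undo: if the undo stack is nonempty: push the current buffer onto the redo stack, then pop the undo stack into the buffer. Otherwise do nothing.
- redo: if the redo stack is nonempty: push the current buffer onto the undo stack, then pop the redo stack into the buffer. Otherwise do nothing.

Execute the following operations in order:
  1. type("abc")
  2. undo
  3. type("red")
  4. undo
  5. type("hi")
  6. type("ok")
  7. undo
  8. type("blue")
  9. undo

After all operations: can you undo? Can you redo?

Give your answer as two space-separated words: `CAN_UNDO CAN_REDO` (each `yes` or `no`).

Answer: yes yes

Derivation:
After op 1 (type): buf='abc' undo_depth=1 redo_depth=0
After op 2 (undo): buf='(empty)' undo_depth=0 redo_depth=1
After op 3 (type): buf='red' undo_depth=1 redo_depth=0
After op 4 (undo): buf='(empty)' undo_depth=0 redo_depth=1
After op 5 (type): buf='hi' undo_depth=1 redo_depth=0
After op 6 (type): buf='hiok' undo_depth=2 redo_depth=0
After op 7 (undo): buf='hi' undo_depth=1 redo_depth=1
After op 8 (type): buf='hiblue' undo_depth=2 redo_depth=0
After op 9 (undo): buf='hi' undo_depth=1 redo_depth=1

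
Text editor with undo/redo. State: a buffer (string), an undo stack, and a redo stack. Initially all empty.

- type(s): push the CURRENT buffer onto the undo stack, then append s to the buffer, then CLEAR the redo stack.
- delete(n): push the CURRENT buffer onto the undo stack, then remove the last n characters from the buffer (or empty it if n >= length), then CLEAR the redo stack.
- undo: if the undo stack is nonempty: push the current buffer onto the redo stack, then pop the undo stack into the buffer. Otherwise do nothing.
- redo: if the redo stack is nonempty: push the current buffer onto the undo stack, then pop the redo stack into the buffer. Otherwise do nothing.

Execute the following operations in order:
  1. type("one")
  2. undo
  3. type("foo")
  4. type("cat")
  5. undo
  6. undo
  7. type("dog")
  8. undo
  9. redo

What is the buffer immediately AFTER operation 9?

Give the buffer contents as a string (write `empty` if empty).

After op 1 (type): buf='one' undo_depth=1 redo_depth=0
After op 2 (undo): buf='(empty)' undo_depth=0 redo_depth=1
After op 3 (type): buf='foo' undo_depth=1 redo_depth=0
After op 4 (type): buf='foocat' undo_depth=2 redo_depth=0
After op 5 (undo): buf='foo' undo_depth=1 redo_depth=1
After op 6 (undo): buf='(empty)' undo_depth=0 redo_depth=2
After op 7 (type): buf='dog' undo_depth=1 redo_depth=0
After op 8 (undo): buf='(empty)' undo_depth=0 redo_depth=1
After op 9 (redo): buf='dog' undo_depth=1 redo_depth=0

Answer: dog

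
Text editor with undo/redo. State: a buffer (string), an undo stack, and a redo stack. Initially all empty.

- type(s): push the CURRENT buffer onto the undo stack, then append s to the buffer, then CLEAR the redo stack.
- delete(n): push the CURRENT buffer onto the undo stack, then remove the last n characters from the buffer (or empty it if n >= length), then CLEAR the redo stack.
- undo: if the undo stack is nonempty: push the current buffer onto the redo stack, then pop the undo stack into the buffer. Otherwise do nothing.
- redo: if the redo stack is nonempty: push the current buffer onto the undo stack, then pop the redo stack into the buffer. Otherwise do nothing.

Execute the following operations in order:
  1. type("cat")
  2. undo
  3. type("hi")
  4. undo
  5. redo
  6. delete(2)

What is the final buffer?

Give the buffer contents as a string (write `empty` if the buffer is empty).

After op 1 (type): buf='cat' undo_depth=1 redo_depth=0
After op 2 (undo): buf='(empty)' undo_depth=0 redo_depth=1
After op 3 (type): buf='hi' undo_depth=1 redo_depth=0
After op 4 (undo): buf='(empty)' undo_depth=0 redo_depth=1
After op 5 (redo): buf='hi' undo_depth=1 redo_depth=0
After op 6 (delete): buf='(empty)' undo_depth=2 redo_depth=0

Answer: empty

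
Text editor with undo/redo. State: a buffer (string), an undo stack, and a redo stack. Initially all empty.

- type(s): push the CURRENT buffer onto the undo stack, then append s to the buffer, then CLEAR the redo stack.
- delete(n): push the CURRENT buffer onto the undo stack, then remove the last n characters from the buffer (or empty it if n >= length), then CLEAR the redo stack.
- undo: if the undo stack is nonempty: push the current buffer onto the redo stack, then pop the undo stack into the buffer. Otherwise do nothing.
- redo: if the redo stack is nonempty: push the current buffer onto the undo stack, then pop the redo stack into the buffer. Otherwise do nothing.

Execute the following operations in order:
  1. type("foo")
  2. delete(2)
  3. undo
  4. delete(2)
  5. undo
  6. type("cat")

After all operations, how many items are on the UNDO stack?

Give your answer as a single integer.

Answer: 2

Derivation:
After op 1 (type): buf='foo' undo_depth=1 redo_depth=0
After op 2 (delete): buf='f' undo_depth=2 redo_depth=0
After op 3 (undo): buf='foo' undo_depth=1 redo_depth=1
After op 4 (delete): buf='f' undo_depth=2 redo_depth=0
After op 5 (undo): buf='foo' undo_depth=1 redo_depth=1
After op 6 (type): buf='foocat' undo_depth=2 redo_depth=0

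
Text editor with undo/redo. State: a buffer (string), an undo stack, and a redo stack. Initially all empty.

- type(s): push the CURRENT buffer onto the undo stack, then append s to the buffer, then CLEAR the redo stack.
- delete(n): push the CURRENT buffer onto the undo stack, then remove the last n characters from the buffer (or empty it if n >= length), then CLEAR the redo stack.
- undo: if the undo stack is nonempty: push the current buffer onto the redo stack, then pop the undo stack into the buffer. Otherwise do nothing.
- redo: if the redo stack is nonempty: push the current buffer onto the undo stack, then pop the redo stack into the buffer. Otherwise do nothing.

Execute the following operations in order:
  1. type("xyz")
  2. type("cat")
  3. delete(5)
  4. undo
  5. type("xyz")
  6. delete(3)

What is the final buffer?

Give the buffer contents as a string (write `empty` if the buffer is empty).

After op 1 (type): buf='xyz' undo_depth=1 redo_depth=0
After op 2 (type): buf='xyzcat' undo_depth=2 redo_depth=0
After op 3 (delete): buf='x' undo_depth=3 redo_depth=0
After op 4 (undo): buf='xyzcat' undo_depth=2 redo_depth=1
After op 5 (type): buf='xyzcatxyz' undo_depth=3 redo_depth=0
After op 6 (delete): buf='xyzcat' undo_depth=4 redo_depth=0

Answer: xyzcat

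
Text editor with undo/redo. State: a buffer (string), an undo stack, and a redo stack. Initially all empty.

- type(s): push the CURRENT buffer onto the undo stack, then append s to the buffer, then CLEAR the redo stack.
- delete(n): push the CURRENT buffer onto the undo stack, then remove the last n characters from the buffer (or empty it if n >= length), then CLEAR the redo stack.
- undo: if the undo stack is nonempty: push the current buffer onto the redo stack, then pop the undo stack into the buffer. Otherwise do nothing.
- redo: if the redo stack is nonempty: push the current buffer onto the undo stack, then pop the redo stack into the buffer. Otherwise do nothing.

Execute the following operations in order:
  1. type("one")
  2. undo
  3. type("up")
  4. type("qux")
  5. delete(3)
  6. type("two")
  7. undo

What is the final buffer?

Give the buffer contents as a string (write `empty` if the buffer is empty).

After op 1 (type): buf='one' undo_depth=1 redo_depth=0
After op 2 (undo): buf='(empty)' undo_depth=0 redo_depth=1
After op 3 (type): buf='up' undo_depth=1 redo_depth=0
After op 4 (type): buf='upqux' undo_depth=2 redo_depth=0
After op 5 (delete): buf='up' undo_depth=3 redo_depth=0
After op 6 (type): buf='uptwo' undo_depth=4 redo_depth=0
After op 7 (undo): buf='up' undo_depth=3 redo_depth=1

Answer: up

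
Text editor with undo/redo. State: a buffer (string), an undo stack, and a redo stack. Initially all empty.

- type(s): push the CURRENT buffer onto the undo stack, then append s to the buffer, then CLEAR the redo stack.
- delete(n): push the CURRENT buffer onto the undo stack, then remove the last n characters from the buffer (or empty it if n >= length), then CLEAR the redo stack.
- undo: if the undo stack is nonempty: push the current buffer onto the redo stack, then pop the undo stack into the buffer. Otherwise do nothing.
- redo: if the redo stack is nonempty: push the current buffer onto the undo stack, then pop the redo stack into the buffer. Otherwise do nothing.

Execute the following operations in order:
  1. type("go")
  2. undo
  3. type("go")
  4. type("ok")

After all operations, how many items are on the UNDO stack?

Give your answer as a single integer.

After op 1 (type): buf='go' undo_depth=1 redo_depth=0
After op 2 (undo): buf='(empty)' undo_depth=0 redo_depth=1
After op 3 (type): buf='go' undo_depth=1 redo_depth=0
After op 4 (type): buf='gook' undo_depth=2 redo_depth=0

Answer: 2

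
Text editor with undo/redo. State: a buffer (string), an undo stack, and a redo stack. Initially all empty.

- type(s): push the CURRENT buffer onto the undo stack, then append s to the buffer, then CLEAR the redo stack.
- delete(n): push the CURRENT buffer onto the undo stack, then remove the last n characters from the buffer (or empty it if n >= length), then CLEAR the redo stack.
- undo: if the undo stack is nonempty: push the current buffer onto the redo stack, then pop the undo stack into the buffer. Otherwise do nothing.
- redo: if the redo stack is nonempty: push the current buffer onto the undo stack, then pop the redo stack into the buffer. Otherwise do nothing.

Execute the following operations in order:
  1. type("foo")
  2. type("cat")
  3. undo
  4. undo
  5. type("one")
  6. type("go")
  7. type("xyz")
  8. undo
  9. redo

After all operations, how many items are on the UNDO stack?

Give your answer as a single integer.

Answer: 3

Derivation:
After op 1 (type): buf='foo' undo_depth=1 redo_depth=0
After op 2 (type): buf='foocat' undo_depth=2 redo_depth=0
After op 3 (undo): buf='foo' undo_depth=1 redo_depth=1
After op 4 (undo): buf='(empty)' undo_depth=0 redo_depth=2
After op 5 (type): buf='one' undo_depth=1 redo_depth=0
After op 6 (type): buf='onego' undo_depth=2 redo_depth=0
After op 7 (type): buf='onegoxyz' undo_depth=3 redo_depth=0
After op 8 (undo): buf='onego' undo_depth=2 redo_depth=1
After op 9 (redo): buf='onegoxyz' undo_depth=3 redo_depth=0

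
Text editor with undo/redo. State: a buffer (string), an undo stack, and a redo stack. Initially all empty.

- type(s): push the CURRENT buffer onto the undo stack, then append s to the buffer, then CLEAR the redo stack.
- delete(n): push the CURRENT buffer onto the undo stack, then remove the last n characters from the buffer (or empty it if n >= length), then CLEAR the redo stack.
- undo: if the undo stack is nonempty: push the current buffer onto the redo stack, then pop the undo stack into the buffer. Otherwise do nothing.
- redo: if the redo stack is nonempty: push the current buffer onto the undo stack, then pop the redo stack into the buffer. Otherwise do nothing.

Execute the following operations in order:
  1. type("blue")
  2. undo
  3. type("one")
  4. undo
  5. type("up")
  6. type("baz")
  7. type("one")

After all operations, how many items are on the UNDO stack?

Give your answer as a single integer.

After op 1 (type): buf='blue' undo_depth=1 redo_depth=0
After op 2 (undo): buf='(empty)' undo_depth=0 redo_depth=1
After op 3 (type): buf='one' undo_depth=1 redo_depth=0
After op 4 (undo): buf='(empty)' undo_depth=0 redo_depth=1
After op 5 (type): buf='up' undo_depth=1 redo_depth=0
After op 6 (type): buf='upbaz' undo_depth=2 redo_depth=0
After op 7 (type): buf='upbazone' undo_depth=3 redo_depth=0

Answer: 3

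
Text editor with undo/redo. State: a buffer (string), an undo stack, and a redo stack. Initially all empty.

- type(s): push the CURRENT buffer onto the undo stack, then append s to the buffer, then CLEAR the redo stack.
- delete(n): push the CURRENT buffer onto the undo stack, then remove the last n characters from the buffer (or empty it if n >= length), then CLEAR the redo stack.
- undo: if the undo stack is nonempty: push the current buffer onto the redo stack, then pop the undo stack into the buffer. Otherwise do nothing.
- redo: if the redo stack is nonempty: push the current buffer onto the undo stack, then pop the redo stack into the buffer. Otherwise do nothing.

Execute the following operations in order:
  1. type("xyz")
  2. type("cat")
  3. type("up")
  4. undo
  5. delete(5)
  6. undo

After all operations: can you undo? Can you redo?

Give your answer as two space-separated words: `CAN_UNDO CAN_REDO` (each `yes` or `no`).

After op 1 (type): buf='xyz' undo_depth=1 redo_depth=0
After op 2 (type): buf='xyzcat' undo_depth=2 redo_depth=0
After op 3 (type): buf='xyzcatup' undo_depth=3 redo_depth=0
After op 4 (undo): buf='xyzcat' undo_depth=2 redo_depth=1
After op 5 (delete): buf='x' undo_depth=3 redo_depth=0
After op 6 (undo): buf='xyzcat' undo_depth=2 redo_depth=1

Answer: yes yes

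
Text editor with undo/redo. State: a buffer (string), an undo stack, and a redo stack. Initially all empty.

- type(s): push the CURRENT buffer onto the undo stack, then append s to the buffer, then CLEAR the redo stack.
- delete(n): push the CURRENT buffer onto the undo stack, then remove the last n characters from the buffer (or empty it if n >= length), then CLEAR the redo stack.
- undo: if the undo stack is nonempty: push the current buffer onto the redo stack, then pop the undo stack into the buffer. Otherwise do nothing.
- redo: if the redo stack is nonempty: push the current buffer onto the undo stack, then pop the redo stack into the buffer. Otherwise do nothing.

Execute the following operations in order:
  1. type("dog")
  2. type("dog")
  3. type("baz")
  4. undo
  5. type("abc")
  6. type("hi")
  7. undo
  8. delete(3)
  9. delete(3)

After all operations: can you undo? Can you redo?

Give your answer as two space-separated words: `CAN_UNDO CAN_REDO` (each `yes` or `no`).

Answer: yes no

Derivation:
After op 1 (type): buf='dog' undo_depth=1 redo_depth=0
After op 2 (type): buf='dogdog' undo_depth=2 redo_depth=0
After op 3 (type): buf='dogdogbaz' undo_depth=3 redo_depth=0
After op 4 (undo): buf='dogdog' undo_depth=2 redo_depth=1
After op 5 (type): buf='dogdogabc' undo_depth=3 redo_depth=0
After op 6 (type): buf='dogdogabchi' undo_depth=4 redo_depth=0
After op 7 (undo): buf='dogdogabc' undo_depth=3 redo_depth=1
After op 8 (delete): buf='dogdog' undo_depth=4 redo_depth=0
After op 9 (delete): buf='dog' undo_depth=5 redo_depth=0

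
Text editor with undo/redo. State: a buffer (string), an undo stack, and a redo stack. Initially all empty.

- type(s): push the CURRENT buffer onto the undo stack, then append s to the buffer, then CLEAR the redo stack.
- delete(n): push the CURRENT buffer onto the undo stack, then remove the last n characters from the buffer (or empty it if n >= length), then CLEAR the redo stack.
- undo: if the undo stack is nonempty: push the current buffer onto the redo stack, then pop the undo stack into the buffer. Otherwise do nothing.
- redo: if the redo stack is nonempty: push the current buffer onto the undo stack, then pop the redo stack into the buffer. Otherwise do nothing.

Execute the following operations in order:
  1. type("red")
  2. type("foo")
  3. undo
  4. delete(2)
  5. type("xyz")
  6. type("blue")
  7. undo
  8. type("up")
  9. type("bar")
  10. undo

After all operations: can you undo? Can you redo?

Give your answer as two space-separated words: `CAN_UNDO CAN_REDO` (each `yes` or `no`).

After op 1 (type): buf='red' undo_depth=1 redo_depth=0
After op 2 (type): buf='redfoo' undo_depth=2 redo_depth=0
After op 3 (undo): buf='red' undo_depth=1 redo_depth=1
After op 4 (delete): buf='r' undo_depth=2 redo_depth=0
After op 5 (type): buf='rxyz' undo_depth=3 redo_depth=0
After op 6 (type): buf='rxyzblue' undo_depth=4 redo_depth=0
After op 7 (undo): buf='rxyz' undo_depth=3 redo_depth=1
After op 8 (type): buf='rxyzup' undo_depth=4 redo_depth=0
After op 9 (type): buf='rxyzupbar' undo_depth=5 redo_depth=0
After op 10 (undo): buf='rxyzup' undo_depth=4 redo_depth=1

Answer: yes yes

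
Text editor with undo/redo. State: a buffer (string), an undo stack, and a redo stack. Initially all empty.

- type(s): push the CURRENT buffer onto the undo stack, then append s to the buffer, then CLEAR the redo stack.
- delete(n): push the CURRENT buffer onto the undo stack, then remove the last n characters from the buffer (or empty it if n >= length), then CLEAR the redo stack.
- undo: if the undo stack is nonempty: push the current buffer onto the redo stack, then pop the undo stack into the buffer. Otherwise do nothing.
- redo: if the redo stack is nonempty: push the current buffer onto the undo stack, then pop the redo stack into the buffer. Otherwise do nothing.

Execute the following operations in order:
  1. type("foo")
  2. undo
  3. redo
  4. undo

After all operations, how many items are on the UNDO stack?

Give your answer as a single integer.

Answer: 0

Derivation:
After op 1 (type): buf='foo' undo_depth=1 redo_depth=0
After op 2 (undo): buf='(empty)' undo_depth=0 redo_depth=1
After op 3 (redo): buf='foo' undo_depth=1 redo_depth=0
After op 4 (undo): buf='(empty)' undo_depth=0 redo_depth=1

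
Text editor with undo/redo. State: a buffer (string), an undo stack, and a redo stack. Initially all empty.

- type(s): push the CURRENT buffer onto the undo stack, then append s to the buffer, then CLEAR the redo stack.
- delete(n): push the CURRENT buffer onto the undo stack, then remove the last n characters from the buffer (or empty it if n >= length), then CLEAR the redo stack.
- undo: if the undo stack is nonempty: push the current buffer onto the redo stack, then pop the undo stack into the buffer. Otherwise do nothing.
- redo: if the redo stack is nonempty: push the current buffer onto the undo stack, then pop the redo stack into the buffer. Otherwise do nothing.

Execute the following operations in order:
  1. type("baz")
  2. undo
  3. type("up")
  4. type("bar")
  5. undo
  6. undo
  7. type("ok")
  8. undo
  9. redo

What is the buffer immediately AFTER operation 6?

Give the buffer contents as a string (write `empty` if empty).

Answer: empty

Derivation:
After op 1 (type): buf='baz' undo_depth=1 redo_depth=0
After op 2 (undo): buf='(empty)' undo_depth=0 redo_depth=1
After op 3 (type): buf='up' undo_depth=1 redo_depth=0
After op 4 (type): buf='upbar' undo_depth=2 redo_depth=0
After op 5 (undo): buf='up' undo_depth=1 redo_depth=1
After op 6 (undo): buf='(empty)' undo_depth=0 redo_depth=2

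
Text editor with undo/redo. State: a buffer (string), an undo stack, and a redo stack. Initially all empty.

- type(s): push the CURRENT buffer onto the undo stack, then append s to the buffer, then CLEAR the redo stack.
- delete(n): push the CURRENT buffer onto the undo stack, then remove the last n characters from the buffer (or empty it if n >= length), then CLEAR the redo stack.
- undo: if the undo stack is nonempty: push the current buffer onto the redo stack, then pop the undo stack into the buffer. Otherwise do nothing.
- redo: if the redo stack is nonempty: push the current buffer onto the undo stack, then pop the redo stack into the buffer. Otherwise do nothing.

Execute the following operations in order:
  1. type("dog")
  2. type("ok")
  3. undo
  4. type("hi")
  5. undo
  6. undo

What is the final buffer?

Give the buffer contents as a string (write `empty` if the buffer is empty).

Answer: empty

Derivation:
After op 1 (type): buf='dog' undo_depth=1 redo_depth=0
After op 2 (type): buf='dogok' undo_depth=2 redo_depth=0
After op 3 (undo): buf='dog' undo_depth=1 redo_depth=1
After op 4 (type): buf='doghi' undo_depth=2 redo_depth=0
After op 5 (undo): buf='dog' undo_depth=1 redo_depth=1
After op 6 (undo): buf='(empty)' undo_depth=0 redo_depth=2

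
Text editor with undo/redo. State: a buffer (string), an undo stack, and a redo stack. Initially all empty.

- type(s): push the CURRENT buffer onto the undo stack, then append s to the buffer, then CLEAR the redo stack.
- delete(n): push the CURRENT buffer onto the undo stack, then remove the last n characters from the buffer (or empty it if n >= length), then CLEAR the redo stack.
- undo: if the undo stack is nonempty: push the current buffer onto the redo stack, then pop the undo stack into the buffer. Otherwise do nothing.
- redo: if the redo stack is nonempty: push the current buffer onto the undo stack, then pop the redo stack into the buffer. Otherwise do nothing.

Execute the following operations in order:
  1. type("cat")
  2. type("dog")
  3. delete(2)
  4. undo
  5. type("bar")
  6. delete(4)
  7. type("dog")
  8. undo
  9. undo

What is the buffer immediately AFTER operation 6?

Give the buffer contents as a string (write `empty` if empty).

After op 1 (type): buf='cat' undo_depth=1 redo_depth=0
After op 2 (type): buf='catdog' undo_depth=2 redo_depth=0
After op 3 (delete): buf='catd' undo_depth=3 redo_depth=0
After op 4 (undo): buf='catdog' undo_depth=2 redo_depth=1
After op 5 (type): buf='catdogbar' undo_depth=3 redo_depth=0
After op 6 (delete): buf='catdo' undo_depth=4 redo_depth=0

Answer: catdo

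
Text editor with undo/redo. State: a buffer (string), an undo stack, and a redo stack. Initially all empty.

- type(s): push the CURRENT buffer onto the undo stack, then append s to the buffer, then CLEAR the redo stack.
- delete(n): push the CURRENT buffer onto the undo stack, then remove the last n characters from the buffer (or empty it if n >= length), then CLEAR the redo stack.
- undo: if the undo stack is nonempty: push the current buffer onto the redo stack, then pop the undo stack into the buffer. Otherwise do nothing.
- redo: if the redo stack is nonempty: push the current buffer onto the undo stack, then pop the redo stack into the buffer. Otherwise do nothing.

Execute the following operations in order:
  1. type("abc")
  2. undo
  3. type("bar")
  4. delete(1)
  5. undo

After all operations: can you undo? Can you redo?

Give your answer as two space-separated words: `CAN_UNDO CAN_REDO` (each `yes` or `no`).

After op 1 (type): buf='abc' undo_depth=1 redo_depth=0
After op 2 (undo): buf='(empty)' undo_depth=0 redo_depth=1
After op 3 (type): buf='bar' undo_depth=1 redo_depth=0
After op 4 (delete): buf='ba' undo_depth=2 redo_depth=0
After op 5 (undo): buf='bar' undo_depth=1 redo_depth=1

Answer: yes yes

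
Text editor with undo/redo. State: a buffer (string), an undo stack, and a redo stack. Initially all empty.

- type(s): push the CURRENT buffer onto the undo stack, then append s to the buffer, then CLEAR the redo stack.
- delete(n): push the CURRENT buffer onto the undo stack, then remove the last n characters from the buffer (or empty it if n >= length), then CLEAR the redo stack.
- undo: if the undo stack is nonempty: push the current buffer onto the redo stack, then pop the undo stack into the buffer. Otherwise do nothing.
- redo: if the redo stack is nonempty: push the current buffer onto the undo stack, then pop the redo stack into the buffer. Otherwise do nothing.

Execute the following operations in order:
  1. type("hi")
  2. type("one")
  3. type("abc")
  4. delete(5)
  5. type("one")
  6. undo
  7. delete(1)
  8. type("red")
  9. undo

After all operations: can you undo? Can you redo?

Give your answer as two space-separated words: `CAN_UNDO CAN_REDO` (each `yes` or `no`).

Answer: yes yes

Derivation:
After op 1 (type): buf='hi' undo_depth=1 redo_depth=0
After op 2 (type): buf='hione' undo_depth=2 redo_depth=0
After op 3 (type): buf='hioneabc' undo_depth=3 redo_depth=0
After op 4 (delete): buf='hio' undo_depth=4 redo_depth=0
After op 5 (type): buf='hioone' undo_depth=5 redo_depth=0
After op 6 (undo): buf='hio' undo_depth=4 redo_depth=1
After op 7 (delete): buf='hi' undo_depth=5 redo_depth=0
After op 8 (type): buf='hired' undo_depth=6 redo_depth=0
After op 9 (undo): buf='hi' undo_depth=5 redo_depth=1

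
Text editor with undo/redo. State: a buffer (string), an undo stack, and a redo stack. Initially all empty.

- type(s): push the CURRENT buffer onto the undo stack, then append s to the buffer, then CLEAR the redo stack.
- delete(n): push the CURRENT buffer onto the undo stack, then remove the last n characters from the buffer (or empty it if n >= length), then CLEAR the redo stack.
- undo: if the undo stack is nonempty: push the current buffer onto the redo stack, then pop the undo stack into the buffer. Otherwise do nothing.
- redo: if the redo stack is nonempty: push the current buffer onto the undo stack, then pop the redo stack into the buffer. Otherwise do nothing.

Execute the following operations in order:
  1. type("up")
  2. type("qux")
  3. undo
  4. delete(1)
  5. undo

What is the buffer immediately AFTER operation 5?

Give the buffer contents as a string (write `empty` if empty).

Answer: up

Derivation:
After op 1 (type): buf='up' undo_depth=1 redo_depth=0
After op 2 (type): buf='upqux' undo_depth=2 redo_depth=0
After op 3 (undo): buf='up' undo_depth=1 redo_depth=1
After op 4 (delete): buf='u' undo_depth=2 redo_depth=0
After op 5 (undo): buf='up' undo_depth=1 redo_depth=1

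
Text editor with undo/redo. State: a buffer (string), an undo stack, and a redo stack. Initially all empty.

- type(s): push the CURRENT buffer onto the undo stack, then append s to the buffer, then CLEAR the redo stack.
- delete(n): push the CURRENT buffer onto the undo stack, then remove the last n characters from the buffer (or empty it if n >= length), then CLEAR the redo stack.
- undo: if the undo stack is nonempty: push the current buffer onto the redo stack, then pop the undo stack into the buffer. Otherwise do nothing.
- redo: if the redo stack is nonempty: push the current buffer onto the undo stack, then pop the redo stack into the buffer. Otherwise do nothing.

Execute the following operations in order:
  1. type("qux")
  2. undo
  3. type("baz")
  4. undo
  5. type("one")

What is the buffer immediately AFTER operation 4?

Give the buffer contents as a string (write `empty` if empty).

After op 1 (type): buf='qux' undo_depth=1 redo_depth=0
After op 2 (undo): buf='(empty)' undo_depth=0 redo_depth=1
After op 3 (type): buf='baz' undo_depth=1 redo_depth=0
After op 4 (undo): buf='(empty)' undo_depth=0 redo_depth=1

Answer: empty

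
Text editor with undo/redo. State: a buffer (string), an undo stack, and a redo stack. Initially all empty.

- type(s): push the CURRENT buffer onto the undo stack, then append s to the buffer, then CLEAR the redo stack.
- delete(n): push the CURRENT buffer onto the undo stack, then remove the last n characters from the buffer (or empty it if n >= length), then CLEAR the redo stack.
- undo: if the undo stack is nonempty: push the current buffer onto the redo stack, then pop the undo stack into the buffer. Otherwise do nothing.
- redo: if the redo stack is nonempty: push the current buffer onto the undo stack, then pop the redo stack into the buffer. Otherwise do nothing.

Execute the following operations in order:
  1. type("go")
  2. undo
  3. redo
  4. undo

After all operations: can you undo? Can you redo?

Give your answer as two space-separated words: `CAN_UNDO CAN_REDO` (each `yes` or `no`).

Answer: no yes

Derivation:
After op 1 (type): buf='go' undo_depth=1 redo_depth=0
After op 2 (undo): buf='(empty)' undo_depth=0 redo_depth=1
After op 3 (redo): buf='go' undo_depth=1 redo_depth=0
After op 4 (undo): buf='(empty)' undo_depth=0 redo_depth=1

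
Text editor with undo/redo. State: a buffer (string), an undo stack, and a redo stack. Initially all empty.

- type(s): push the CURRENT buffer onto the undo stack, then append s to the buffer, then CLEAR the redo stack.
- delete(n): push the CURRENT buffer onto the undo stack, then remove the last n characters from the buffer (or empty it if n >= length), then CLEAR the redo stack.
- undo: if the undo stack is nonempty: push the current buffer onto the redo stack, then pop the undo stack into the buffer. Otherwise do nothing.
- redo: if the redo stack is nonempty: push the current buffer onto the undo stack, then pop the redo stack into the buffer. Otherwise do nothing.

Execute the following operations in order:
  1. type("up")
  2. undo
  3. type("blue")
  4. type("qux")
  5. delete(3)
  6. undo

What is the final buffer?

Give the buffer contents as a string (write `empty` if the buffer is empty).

Answer: bluequx

Derivation:
After op 1 (type): buf='up' undo_depth=1 redo_depth=0
After op 2 (undo): buf='(empty)' undo_depth=0 redo_depth=1
After op 3 (type): buf='blue' undo_depth=1 redo_depth=0
After op 4 (type): buf='bluequx' undo_depth=2 redo_depth=0
After op 5 (delete): buf='blue' undo_depth=3 redo_depth=0
After op 6 (undo): buf='bluequx' undo_depth=2 redo_depth=1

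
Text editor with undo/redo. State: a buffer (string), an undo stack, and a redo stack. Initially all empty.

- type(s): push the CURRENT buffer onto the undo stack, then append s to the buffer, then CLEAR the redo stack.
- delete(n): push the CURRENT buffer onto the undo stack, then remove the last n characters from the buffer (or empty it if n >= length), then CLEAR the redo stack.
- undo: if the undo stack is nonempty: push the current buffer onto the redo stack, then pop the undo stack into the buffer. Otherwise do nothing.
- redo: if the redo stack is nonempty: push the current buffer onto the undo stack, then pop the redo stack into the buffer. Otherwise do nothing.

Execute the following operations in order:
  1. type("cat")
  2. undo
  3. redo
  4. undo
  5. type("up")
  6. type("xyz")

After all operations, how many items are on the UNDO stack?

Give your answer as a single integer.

After op 1 (type): buf='cat' undo_depth=1 redo_depth=0
After op 2 (undo): buf='(empty)' undo_depth=0 redo_depth=1
After op 3 (redo): buf='cat' undo_depth=1 redo_depth=0
After op 4 (undo): buf='(empty)' undo_depth=0 redo_depth=1
After op 5 (type): buf='up' undo_depth=1 redo_depth=0
After op 6 (type): buf='upxyz' undo_depth=2 redo_depth=0

Answer: 2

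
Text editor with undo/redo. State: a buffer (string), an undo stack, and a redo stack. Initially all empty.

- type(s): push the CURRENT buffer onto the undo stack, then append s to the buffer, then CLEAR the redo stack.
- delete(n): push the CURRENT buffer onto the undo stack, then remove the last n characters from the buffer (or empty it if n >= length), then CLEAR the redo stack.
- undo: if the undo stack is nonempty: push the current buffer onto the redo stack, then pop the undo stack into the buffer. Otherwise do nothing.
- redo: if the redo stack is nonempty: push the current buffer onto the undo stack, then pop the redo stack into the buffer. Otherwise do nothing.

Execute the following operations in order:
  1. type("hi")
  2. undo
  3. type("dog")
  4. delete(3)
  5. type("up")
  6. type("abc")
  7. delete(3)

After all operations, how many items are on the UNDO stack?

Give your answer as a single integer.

After op 1 (type): buf='hi' undo_depth=1 redo_depth=0
After op 2 (undo): buf='(empty)' undo_depth=0 redo_depth=1
After op 3 (type): buf='dog' undo_depth=1 redo_depth=0
After op 4 (delete): buf='(empty)' undo_depth=2 redo_depth=0
After op 5 (type): buf='up' undo_depth=3 redo_depth=0
After op 6 (type): buf='upabc' undo_depth=4 redo_depth=0
After op 7 (delete): buf='up' undo_depth=5 redo_depth=0

Answer: 5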